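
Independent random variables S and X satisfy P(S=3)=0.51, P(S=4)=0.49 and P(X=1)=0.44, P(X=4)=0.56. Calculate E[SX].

E[SX] = Σ_s Σ_x sx · P(S=s)P(X=x)
 = 3·0.2244 + 12·0.2856 + 4·0.2156 + 16·0.2744
 = 0.6732 + 3.4272 + 0.8624 + 4.3904
 = 9.3532

9.3532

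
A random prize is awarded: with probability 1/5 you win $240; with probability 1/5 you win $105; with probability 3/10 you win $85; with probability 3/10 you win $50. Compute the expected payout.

E[payout] = 240·1/5 + 105·1/5 + 85·3/10 + 50·3/10
 = 48 + 21 + 51/2 + 15
 = 219/2

109.5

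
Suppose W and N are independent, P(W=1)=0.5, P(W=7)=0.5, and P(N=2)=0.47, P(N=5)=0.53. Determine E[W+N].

E[W+N] = Σ_w Σ_n (w+n) · P(W=w)P(N=n)
 = 3·0.235 + 6·0.265 + 9·0.235 + 12·0.265
 = 0.705 + 1.59 + 2.115 + 3.18
 = 7.59

7.59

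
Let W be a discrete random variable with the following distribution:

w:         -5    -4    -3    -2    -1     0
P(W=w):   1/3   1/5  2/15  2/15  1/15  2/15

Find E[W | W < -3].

-4.625

P(W < -3) = 1/3 + 1/5 = 8/15.
E[W | W < -3] = [(-5)·1/3 + (-4)·1/5] / (8/15)
 = -37/15 / (8/15)
 = -37/8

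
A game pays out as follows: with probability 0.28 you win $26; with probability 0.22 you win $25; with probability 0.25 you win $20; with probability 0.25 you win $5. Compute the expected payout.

E[payout] = 26·0.28 + 25·0.22 + 20·0.25 + 5·0.25
 = 7.28 + 5.5 + 5 + 1.25
 = 19.03

19.03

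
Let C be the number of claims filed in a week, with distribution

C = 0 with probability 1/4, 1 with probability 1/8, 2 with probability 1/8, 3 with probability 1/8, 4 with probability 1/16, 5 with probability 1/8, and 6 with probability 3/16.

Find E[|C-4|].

2.25

E[|C-4|] = Σ |c-4|·P(C=c)
 = 4·1/4 + 3·1/8 + 2·1/8 + 1·1/8 + 0·1/16 + 1·1/8 + 2·3/16
 = 1 + 3/8 + 1/4 + 1/8 + 0 + 1/8 + 3/8
 = 9/4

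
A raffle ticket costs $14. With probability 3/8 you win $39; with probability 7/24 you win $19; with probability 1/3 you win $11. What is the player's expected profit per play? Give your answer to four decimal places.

9.8333

E[payout] = 39·3/8 + 19·7/24 + 11·1/3
 = 117/8 + 133/24 + 11/3
 = 143/6
Net = 143/6 - 14 = 59/6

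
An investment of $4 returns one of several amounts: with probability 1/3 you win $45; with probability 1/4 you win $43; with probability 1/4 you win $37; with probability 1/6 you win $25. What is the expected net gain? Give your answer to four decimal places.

E[payout] = 45·1/3 + 43·1/4 + 37·1/4 + 25·1/6
 = 15 + 43/4 + 37/4 + 25/6
 = 235/6
Net = 235/6 - 4 = 211/6

35.1667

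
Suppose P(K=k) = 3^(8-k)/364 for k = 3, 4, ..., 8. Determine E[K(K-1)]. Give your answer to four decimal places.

9.4011

E[K(K-1)] = Σ k(k-1)·P(K=k)
 = 6·243/364 + 12·81/364 + 20·27/364 + 30·9/364 + 42·3/364 + 56·1/364
 = 729/182 + 243/91 + 135/91 + 135/182 + 9/26 + 2/13
 = 1711/182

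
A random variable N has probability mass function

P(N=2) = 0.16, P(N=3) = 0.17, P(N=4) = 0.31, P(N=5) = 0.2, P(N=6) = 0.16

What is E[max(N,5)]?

E[max(N,5)] = Σ max(n,5)·P(N=n)
 = 5·0.16 + 5·0.17 + 5·0.31 + 5·0.2 + 6·0.16
 = 0.8 + 0.85 + 1.55 + 1 + 0.96
 = 5.16

5.16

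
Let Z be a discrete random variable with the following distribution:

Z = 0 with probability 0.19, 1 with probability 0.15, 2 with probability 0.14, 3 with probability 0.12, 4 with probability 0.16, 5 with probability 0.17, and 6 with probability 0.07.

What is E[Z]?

E[Z] = Σ z·P(Z=z)
 = 0·0.19 + 1·0.15 + 2·0.14 + 3·0.12 + 4·0.16 + 5·0.17 + 6·0.07
 = 0 + 0.15 + 0.28 + 0.36 + 0.64 + 0.85 + 0.42
 = 2.7

2.7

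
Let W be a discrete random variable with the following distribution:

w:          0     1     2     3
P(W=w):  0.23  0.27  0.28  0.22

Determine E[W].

1.49

E[W] = Σ w·P(W=w)
 = 0·0.23 + 1·0.27 + 2·0.28 + 3·0.22
 = 0 + 0.27 + 0.56 + 0.66
 = 1.49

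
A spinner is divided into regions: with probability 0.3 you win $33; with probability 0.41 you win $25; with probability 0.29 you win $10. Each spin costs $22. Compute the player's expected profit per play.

1.05

E[payout] = 33·0.3 + 25·0.41 + 10·0.29
 = 9.9 + 10.25 + 2.9
 = 23.05
Net = 23.05 - 22 = 1.05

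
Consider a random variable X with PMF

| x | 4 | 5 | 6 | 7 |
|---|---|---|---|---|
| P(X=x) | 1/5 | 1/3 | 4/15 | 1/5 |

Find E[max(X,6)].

6.2

E[max(X,6)] = Σ max(x,6)·P(X=x)
 = 6·1/5 + 6·1/3 + 6·4/15 + 7·1/5
 = 6/5 + 2 + 8/5 + 7/5
 = 31/5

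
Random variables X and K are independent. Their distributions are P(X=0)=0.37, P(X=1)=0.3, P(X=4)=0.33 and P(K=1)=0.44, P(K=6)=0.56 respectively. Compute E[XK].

E[XK] = Σ_x Σ_k xk · P(X=x)P(K=k)
 = 0·0.1628 + 0·0.2072 + 1·0.132 + 6·0.168 + 4·0.1452 + 24·0.1848
 = 0 + 0 + 0.132 + 1.008 + 0.5808 + 4.4352
 = 6.156

6.156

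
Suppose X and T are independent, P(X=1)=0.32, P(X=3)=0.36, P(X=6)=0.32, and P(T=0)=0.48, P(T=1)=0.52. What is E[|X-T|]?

2.8

E[|X-T|] = Σ_x Σ_t |x-t| · P(X=x)P(T=t)
 = 1·0.1536 + 0·0.1664 + 3·0.1728 + 2·0.1872 + 6·0.1536 + 5·0.1664
 = 0.1536 + 0 + 0.5184 + 0.3744 + 0.9216 + 0.832
 = 2.8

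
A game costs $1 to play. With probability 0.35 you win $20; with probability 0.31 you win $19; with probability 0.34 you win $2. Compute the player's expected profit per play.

E[payout] = 20·0.35 + 19·0.31 + 2·0.34
 = 7 + 5.89 + 0.68
 = 13.57
Net = 13.57 - 1 = 12.57

12.57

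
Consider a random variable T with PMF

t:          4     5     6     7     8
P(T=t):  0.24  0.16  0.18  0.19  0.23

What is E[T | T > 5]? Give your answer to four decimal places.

P(T > 5) = 0.18 + 0.19 + 0.23 = 0.6.
E[T | T > 5] = [6·0.18 + 7·0.19 + 8·0.23] / 0.6
 = 4.25 / 0.6
 = 85/12

7.0833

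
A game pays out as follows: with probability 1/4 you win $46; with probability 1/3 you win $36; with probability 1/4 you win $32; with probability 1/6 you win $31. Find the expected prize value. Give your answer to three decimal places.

E[payout] = 46·1/4 + 36·1/3 + 32·1/4 + 31·1/6
 = 23/2 + 12 + 8 + 31/6
 = 110/3

36.667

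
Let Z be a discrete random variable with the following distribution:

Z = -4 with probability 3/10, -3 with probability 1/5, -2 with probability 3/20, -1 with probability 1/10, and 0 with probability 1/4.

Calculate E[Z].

-2.2

E[Z] = Σ z·P(Z=z)
 = (-4)·3/10 + (-3)·1/5 + (-2)·3/20 + (-1)·1/10 + 0·1/4
 = (-6/5) + (-3/5) + (-3/10) + (-1/10) + 0
 = -11/5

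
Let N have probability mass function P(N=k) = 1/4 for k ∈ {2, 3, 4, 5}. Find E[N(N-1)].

10

E[N(N-1)] = Σ n(n-1)·P(N=n)
 = 2·1/4 + 6·1/4 + 12·1/4 + 20·1/4
 = 1/2 + 3/2 + 3 + 5
 = 10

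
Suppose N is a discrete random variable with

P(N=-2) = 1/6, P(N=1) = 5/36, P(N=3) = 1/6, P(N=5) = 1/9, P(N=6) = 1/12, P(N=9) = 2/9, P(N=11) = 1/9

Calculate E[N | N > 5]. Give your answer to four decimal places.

8.9333

P(N > 5) = 1/12 + 2/9 + 1/9 = 5/12.
E[N | N > 5] = [6·1/12 + 9·2/9 + 11·1/9] / (5/12)
 = 67/18 / (5/12)
 = 134/15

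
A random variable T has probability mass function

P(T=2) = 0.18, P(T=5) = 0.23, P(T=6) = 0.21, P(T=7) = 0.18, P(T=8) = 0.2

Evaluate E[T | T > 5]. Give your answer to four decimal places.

P(T > 5) = 0.21 + 0.18 + 0.2 = 0.59.
E[T | T > 5] = [6·0.21 + 7·0.18 + 8·0.2] / 0.59
 = 4.12 / 0.59
 = 412/59

6.9831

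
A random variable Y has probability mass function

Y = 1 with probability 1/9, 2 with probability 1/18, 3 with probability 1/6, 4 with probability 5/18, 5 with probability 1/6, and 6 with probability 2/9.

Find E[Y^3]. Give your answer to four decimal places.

E[Y^3] = Σ y^3·P(Y=y)
 = 1·1/9 + 8·1/18 + 27·1/6 + 64·5/18 + 125·1/6 + 216·2/9
 = 1/9 + 4/9 + 9/2 + 160/9 + 125/6 + 48
 = 275/3

91.6667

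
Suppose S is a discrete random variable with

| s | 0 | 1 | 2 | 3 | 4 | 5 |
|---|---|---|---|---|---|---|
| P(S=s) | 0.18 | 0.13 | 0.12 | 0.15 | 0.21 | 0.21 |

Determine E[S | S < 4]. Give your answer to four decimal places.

1.4138

P(S < 4) = 0.18 + 0.13 + 0.12 + 0.15 = 0.58.
E[S | S < 4] = [0·0.18 + 1·0.13 + 2·0.12 + 3·0.15] / 0.58
 = 0.82 / 0.58
 = 41/29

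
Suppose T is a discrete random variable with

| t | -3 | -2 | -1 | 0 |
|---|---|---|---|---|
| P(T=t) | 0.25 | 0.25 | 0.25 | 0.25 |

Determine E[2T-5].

E[2T-5] = Σ (2t-5)·P(T=t)
 = (-11)·0.25 + (-9)·0.25 + (-7)·0.25 + (-5)·0.25
 = (-2.75) + (-2.25) + (-1.75) + (-1.25)
 = -8

-8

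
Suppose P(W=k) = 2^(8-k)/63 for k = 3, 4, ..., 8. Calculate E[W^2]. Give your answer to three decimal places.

E[W^2] = Σ w^2·P(W=w)
 = 9·32/63 + 16·16/63 + 25·8/63 + 36·4/63 + 49·2/63 + 64·1/63
 = 32/7 + 256/63 + 200/63 + 16/7 + 14/9 + 64/63
 = 50/3

16.667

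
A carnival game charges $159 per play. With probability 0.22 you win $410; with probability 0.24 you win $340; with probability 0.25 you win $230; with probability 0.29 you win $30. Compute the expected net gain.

E[payout] = 410·0.22 + 340·0.24 + 230·0.25 + 30·0.29
 = 90.2 + 81.6 + 57.5 + 8.7
 = 238
Net = 238 - 159 = 79

79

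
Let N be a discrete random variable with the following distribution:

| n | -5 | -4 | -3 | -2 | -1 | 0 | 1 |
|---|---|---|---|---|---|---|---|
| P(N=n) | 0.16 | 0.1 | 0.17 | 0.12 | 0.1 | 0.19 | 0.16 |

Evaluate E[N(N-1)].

9.76

E[N(N-1)] = Σ n(n-1)·P(N=n)
 = 30·0.16 + 20·0.1 + 12·0.17 + 6·0.12 + 2·0.1 + 0·0.19 + 0·0.16
 = 4.8 + 2 + 2.04 + 0.72 + 0.2 + 0 + 0
 = 9.76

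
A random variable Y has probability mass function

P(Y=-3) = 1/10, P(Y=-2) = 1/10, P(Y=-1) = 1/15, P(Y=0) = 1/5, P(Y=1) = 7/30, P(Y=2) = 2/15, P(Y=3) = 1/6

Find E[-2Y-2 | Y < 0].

2.25

P(Y < 0) = 1/10 + 1/10 + 1/15 = 4/15.
E[-2Y-2 | Y < 0] = [4·1/10 + 2·1/10 + 0·1/15] / (4/15)
 = 3/5 / (4/15)
 = 9/4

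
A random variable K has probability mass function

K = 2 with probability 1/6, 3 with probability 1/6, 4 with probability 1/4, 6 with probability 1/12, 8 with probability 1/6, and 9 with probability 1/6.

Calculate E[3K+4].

19.5

E[3K+4] = Σ (3k+4)·P(K=k)
 = 10·1/6 + 13·1/6 + 16·1/4 + 22·1/12 + 28·1/6 + 31·1/6
 = 5/3 + 13/6 + 4 + 11/6 + 14/3 + 31/6
 = 39/2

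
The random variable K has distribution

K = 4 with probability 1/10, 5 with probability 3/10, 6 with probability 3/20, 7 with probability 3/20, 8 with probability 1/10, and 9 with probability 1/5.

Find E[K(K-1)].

E[K(K-1)] = Σ k(k-1)·P(K=k)
 = 12·1/10 + 20·3/10 + 30·3/20 + 42·3/20 + 56·1/10 + 72·1/5
 = 6/5 + 6 + 9/2 + 63/10 + 28/5 + 72/5
 = 38

38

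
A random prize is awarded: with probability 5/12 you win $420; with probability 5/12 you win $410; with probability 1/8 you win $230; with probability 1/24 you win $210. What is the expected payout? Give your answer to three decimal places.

E[payout] = 420·5/12 + 410·5/12 + 230·1/8 + 210·1/24
 = 175 + 1025/6 + 115/4 + 35/4
 = 1150/3

383.333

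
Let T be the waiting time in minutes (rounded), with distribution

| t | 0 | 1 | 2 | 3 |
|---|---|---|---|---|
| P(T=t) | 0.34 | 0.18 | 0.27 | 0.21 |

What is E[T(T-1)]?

1.8

E[T(T-1)] = Σ t(t-1)·P(T=t)
 = 0·0.34 + 0·0.18 + 2·0.27 + 6·0.21
 = 0 + 0 + 0.54 + 1.26
 = 1.8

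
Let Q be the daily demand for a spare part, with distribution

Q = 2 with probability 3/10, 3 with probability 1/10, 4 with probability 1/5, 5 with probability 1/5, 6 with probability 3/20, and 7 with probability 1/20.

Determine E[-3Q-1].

E[-3Q-1] = Σ (-3q-1)·P(Q=q)
 = (-7)·3/10 + (-10)·1/10 + (-13)·1/5 + (-16)·1/5 + (-19)·3/20 + (-22)·1/20
 = (-21/10) + (-1) + (-13/5) + (-16/5) + (-57/20) + (-11/10)
 = -257/20

-12.85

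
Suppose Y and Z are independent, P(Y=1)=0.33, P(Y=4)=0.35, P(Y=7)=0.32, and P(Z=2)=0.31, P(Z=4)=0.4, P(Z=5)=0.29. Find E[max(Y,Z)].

4.9526

E[max(Y,Z)] = Σ_y Σ_z max(y,z) · P(Y=y)P(Z=z)
 = 2·0.1023 + 4·0.132 + 5·0.0957 + 4·0.1085 + 4·0.14 + 5·0.1015 + 7·0.0992 + 7·0.128 + 7·0.0928
 = 0.2046 + 0.528 + 0.4785 + 0.434 + 0.56 + 0.5075 + 0.6944 + 0.896 + 0.6496
 = 4.9526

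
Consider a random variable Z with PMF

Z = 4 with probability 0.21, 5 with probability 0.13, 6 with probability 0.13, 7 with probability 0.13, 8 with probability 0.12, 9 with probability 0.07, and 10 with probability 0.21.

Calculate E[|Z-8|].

E[|Z-8|] = Σ |z-8|·P(Z=z)
 = 4·0.21 + 3·0.13 + 2·0.13 + 1·0.13 + 0·0.12 + 1·0.07 + 2·0.21
 = 0.84 + 0.39 + 0.26 + 0.13 + 0 + 0.07 + 0.42
 = 2.11

2.11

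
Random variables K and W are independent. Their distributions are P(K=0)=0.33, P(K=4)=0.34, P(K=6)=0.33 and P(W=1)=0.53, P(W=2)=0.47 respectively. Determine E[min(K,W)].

0.9849

E[min(K,W)] = Σ_k Σ_w min(k,w) · P(K=k)P(W=w)
 = 0·0.1749 + 0·0.1551 + 1·0.1802 + 2·0.1598 + 1·0.1749 + 2·0.1551
 = 0 + 0 + 0.1802 + 0.3196 + 0.1749 + 0.3102
 = 0.9849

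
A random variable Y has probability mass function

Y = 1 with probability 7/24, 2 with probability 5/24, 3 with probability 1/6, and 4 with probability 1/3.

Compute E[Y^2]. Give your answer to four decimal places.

7.9583

E[Y^2] = Σ y^2·P(Y=y)
 = 1·7/24 + 4·5/24 + 9·1/6 + 16·1/3
 = 7/24 + 5/6 + 3/2 + 16/3
 = 191/24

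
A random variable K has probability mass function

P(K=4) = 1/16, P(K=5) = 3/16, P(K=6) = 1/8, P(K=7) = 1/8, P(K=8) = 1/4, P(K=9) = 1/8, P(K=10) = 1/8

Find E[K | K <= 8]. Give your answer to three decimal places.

6.417

P(K <= 8) = 1/16 + 3/16 + 1/8 + 1/8 + 1/4 = 3/4.
E[K | K <= 8] = [4·1/16 + 5·3/16 + 6·1/8 + 7·1/8 + 8·1/4] / (3/4)
 = 77/16 / (3/4)
 = 77/12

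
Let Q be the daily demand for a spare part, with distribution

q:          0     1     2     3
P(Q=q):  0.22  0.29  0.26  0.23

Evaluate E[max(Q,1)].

E[max(Q,1)] = Σ max(q,1)·P(Q=q)
 = 1·0.22 + 1·0.29 + 2·0.26 + 3·0.23
 = 0.22 + 0.29 + 0.52 + 0.69
 = 1.72

1.72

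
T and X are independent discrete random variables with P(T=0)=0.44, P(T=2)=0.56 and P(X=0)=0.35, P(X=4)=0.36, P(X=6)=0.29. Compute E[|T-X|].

E[|T-X|] = Σ_t Σ_x |t-x| · P(T=t)P(X=x)
 = 0·0.154 + 4·0.1584 + 6·0.1276 + 2·0.196 + 2·0.2016 + 4·0.1624
 = 0 + 0.6336 + 0.7656 + 0.392 + 0.4032 + 0.6496
 = 2.844

2.844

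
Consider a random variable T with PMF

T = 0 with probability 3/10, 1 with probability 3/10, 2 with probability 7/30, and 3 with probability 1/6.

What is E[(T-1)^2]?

E[(T-1)^2] = Σ (t-1)^2·P(T=t)
 = 1·3/10 + 0·3/10 + 1·7/30 + 4·1/6
 = 3/10 + 0 + 7/30 + 2/3
 = 6/5

1.2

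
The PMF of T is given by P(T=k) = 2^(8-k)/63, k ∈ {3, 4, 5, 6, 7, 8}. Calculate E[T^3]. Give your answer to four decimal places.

78.5714

E[T^3] = Σ t^3·P(T=t)
 = 27·32/63 + 64·16/63 + 125·8/63 + 216·4/63 + 343·2/63 + 512·1/63
 = 96/7 + 1024/63 + 1000/63 + 96/7 + 98/9 + 512/63
 = 550/7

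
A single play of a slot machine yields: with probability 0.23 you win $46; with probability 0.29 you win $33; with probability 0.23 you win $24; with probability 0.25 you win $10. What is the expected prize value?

E[payout] = 46·0.23 + 33·0.29 + 24·0.23 + 10·0.25
 = 10.58 + 9.57 + 5.52 + 2.5
 = 28.17

28.17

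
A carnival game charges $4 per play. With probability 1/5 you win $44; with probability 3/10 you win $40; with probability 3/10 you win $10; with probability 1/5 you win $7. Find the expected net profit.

21.2

E[payout] = 44·1/5 + 40·3/10 + 10·3/10 + 7·1/5
 = 44/5 + 12 + 3 + 7/5
 = 126/5
Net = 126/5 - 4 = 106/5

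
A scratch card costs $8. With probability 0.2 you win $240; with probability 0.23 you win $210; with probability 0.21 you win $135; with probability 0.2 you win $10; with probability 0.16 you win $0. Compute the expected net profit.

118.65

E[payout] = 240·0.2 + 210·0.23 + 135·0.21 + 10·0.2 + 0·0.16
 = 48 + 48.3 + 28.35 + 2 + 0
 = 126.65
Net = 126.65 - 8 = 118.65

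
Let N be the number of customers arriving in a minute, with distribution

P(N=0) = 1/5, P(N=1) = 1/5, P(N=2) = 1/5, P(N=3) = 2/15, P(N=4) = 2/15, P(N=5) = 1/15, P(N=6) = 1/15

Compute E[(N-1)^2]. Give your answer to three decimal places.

E[(N-1)^2] = Σ (n-1)^2·P(N=n)
 = 1·1/5 + 0·1/5 + 1·1/5 + 4·2/15 + 9·2/15 + 16·1/15 + 25·1/15
 = 1/5 + 0 + 1/5 + 8/15 + 6/5 + 16/15 + 5/3
 = 73/15

4.867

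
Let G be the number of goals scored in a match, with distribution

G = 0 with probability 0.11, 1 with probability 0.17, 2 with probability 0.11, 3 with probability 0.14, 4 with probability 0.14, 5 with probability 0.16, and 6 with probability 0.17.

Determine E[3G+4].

E[3G+4] = Σ (3g+4)·P(G=g)
 = 4·0.11 + 7·0.17 + 10·0.11 + 13·0.14 + 16·0.14 + 19·0.16 + 22·0.17
 = 0.44 + 1.19 + 1.1 + 1.82 + 2.24 + 3.04 + 3.74
 = 13.57

13.57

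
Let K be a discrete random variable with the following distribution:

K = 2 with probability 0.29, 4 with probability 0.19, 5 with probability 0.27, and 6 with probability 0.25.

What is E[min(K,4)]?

3.42

E[min(K,4)] = Σ min(k,4)·P(K=k)
 = 2·0.29 + 4·0.19 + 4·0.27 + 4·0.25
 = 0.58 + 0.76 + 1.08 + 1
 = 3.42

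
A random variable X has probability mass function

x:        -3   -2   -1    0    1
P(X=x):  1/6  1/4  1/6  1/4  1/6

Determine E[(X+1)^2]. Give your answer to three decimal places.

1.833

E[(X+1)^2] = Σ (x+1)^2·P(X=x)
 = 4·1/6 + 1·1/4 + 0·1/6 + 1·1/4 + 4·1/6
 = 2/3 + 1/4 + 0 + 1/4 + 2/3
 = 11/6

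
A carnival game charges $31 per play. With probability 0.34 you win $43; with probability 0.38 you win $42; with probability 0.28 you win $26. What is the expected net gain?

6.86

E[payout] = 43·0.34 + 42·0.38 + 26·0.28
 = 14.62 + 15.96 + 7.28
 = 37.86
Net = 37.86 - 31 = 6.86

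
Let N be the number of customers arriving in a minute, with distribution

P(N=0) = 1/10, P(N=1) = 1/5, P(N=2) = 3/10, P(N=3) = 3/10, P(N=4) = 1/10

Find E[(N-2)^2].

E[(N-2)^2] = Σ (n-2)^2·P(N=n)
 = 4·1/10 + 1·1/5 + 0·3/10 + 1·3/10 + 4·1/10
 = 2/5 + 1/5 + 0 + 3/10 + 2/5
 = 13/10

1.3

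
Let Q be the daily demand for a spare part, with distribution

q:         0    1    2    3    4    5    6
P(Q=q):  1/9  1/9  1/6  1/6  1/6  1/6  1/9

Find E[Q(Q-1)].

10

E[Q(Q-1)] = Σ q(q-1)·P(Q=q)
 = 0·1/9 + 0·1/9 + 2·1/6 + 6·1/6 + 12·1/6 + 20·1/6 + 30·1/9
 = 0 + 0 + 1/3 + 1 + 2 + 10/3 + 10/3
 = 10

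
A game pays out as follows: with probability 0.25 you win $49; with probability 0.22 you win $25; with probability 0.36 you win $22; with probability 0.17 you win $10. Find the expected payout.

E[payout] = 49·0.25 + 25·0.22 + 22·0.36 + 10·0.17
 = 12.25 + 5.5 + 7.92 + 1.7
 = 27.37

27.37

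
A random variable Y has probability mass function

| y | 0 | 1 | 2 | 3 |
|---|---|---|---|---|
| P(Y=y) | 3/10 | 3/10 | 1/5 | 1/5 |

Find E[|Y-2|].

E[|Y-2|] = Σ |y-2|·P(Y=y)
 = 2·3/10 + 1·3/10 + 0·1/5 + 1·1/5
 = 3/5 + 3/10 + 0 + 1/5
 = 11/10

1.1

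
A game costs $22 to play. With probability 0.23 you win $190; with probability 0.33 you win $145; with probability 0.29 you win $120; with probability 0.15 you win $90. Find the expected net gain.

117.85

E[payout] = 190·0.23 + 145·0.33 + 120·0.29 + 90·0.15
 = 43.7 + 47.85 + 34.8 + 13.5
 = 139.85
Net = 139.85 - 22 = 117.85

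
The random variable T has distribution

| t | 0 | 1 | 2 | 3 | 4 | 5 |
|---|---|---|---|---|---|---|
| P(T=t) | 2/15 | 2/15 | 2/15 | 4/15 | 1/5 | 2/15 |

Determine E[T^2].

9.6

E[T^2] = Σ t^2·P(T=t)
 = 0·2/15 + 1·2/15 + 4·2/15 + 9·4/15 + 16·1/5 + 25·2/15
 = 0 + 2/15 + 8/15 + 12/5 + 16/5 + 10/3
 = 48/5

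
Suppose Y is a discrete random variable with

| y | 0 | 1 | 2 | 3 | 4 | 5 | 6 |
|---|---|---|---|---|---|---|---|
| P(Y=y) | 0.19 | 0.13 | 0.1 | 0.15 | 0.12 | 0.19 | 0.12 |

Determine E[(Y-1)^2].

8.01

E[(Y-1)^2] = Σ (y-1)^2·P(Y=y)
 = 1·0.19 + 0·0.13 + 1·0.1 + 4·0.15 + 9·0.12 + 16·0.19 + 25·0.12
 = 0.19 + 0 + 0.1 + 0.6 + 1.08 + 3.04 + 3
 = 8.01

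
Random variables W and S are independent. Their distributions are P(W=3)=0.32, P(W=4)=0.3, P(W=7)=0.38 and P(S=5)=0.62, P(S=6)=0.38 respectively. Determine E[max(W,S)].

E[max(W,S)] = Σ_w Σ_s max(w,s) · P(W=w)P(S=s)
 = 5·0.1984 + 6·0.1216 + 5·0.186 + 6·0.114 + 7·0.2356 + 7·0.1444
 = 0.992 + 0.7296 + 0.93 + 0.684 + 1.6492 + 1.0108
 = 5.9956

5.9956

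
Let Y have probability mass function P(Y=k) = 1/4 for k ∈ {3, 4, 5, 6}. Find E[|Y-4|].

E[|Y-4|] = Σ |y-4|·P(Y=y)
 = 1·1/4 + 0·1/4 + 1·1/4 + 2·1/4
 = 1/4 + 0 + 1/4 + 1/2
 = 1

1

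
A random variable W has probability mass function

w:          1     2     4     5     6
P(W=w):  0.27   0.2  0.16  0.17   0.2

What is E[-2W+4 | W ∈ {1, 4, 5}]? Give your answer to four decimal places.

-1.8667

P(W ∈ {1, 4, 5}) = 0.27 + 0.16 + 0.17 = 0.6.
E[-2W+4 | W ∈ {1, 4, 5}] = [2·0.27 + (-4)·0.16 + (-6)·0.17] / 0.6
 = -1.12 / 0.6
 = -28/15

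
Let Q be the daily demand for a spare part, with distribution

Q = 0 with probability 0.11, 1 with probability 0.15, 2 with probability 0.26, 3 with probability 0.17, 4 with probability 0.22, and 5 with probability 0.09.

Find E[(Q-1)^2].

E[(Q-1)^2] = Σ (q-1)^2·P(Q=q)
 = 1·0.11 + 0·0.15 + 1·0.26 + 4·0.17 + 9·0.22 + 16·0.09
 = 0.11 + 0 + 0.26 + 0.68 + 1.98 + 1.44
 = 4.47

4.47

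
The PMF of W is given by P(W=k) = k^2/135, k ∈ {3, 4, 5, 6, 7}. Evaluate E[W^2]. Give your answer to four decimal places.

E[W^2] = Σ w^2·P(W=w)
 = 9·1/15 + 16·16/135 + 25·5/27 + 36·4/15 + 49·49/135
 = 3/5 + 256/135 + 125/27 + 48/5 + 2401/135
 = 1553/45

34.5111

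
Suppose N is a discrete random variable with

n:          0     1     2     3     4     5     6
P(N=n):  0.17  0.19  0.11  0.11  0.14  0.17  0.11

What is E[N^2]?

12.07

E[N^2] = Σ n^2·P(N=n)
 = 0·0.17 + 1·0.19 + 4·0.11 + 9·0.11 + 16·0.14 + 25·0.17 + 36·0.11
 = 0 + 0.19 + 0.44 + 0.99 + 2.24 + 4.25 + 3.96
 = 12.07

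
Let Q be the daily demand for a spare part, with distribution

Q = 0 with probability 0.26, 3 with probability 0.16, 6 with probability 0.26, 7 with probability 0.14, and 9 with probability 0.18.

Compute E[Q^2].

32.24

E[Q^2] = Σ q^2·P(Q=q)
 = 0·0.26 + 9·0.16 + 36·0.26 + 49·0.14 + 81·0.18
 = 0 + 1.44 + 9.36 + 6.86 + 14.58
 = 32.24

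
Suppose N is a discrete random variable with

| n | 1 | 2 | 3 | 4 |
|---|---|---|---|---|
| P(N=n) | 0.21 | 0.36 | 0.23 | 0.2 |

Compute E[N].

E[N] = Σ n·P(N=n)
 = 1·0.21 + 2·0.36 + 3·0.23 + 4·0.2
 = 0.21 + 0.72 + 0.69 + 0.8
 = 2.42

2.42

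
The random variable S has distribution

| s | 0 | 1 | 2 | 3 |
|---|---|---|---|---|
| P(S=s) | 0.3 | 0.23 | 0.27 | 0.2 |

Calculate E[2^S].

3.44

E[2^S] = Σ 2^s·P(S=s)
 = 1·0.3 + 2·0.23 + 4·0.27 + 8·0.2
 = 0.3 + 0.46 + 1.08 + 1.6
 = 3.44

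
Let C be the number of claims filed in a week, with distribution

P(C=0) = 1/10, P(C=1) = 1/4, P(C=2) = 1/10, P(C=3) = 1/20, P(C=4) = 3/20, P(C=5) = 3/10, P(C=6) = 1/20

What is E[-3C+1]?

-8

E[-3C+1] = Σ (-3c+1)·P(C=c)
 = 1·1/10 + (-2)·1/4 + (-5)·1/10 + (-8)·1/20 + (-11)·3/20 + (-14)·3/10 + (-17)·1/20
 = 1/10 + (-1/2) + (-1/2) + (-2/5) + (-33/20) + (-21/5) + (-17/20)
 = -8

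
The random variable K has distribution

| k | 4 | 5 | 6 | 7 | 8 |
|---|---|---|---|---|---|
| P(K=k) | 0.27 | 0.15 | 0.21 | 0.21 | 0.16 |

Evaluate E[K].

5.84

E[K] = Σ k·P(K=k)
 = 4·0.27 + 5·0.15 + 6·0.21 + 7·0.21 + 8·0.16
 = 1.08 + 0.75 + 1.26 + 1.47 + 1.28
 = 5.84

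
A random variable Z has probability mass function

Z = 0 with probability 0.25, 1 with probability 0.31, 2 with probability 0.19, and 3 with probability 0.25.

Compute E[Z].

1.44

E[Z] = Σ z·P(Z=z)
 = 0·0.25 + 1·0.31 + 2·0.19 + 3·0.25
 = 0 + 0.31 + 0.38 + 0.75
 = 1.44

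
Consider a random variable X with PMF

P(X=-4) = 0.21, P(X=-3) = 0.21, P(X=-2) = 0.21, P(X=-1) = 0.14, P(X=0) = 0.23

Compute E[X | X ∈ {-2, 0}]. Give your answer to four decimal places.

P(X ∈ {-2, 0}) = 0.21 + 0.23 = 0.44.
E[X | X ∈ {-2, 0}] = [(-2)·0.21 + 0·0.23] / 0.44
 = -0.42 / 0.44
 = -21/22

-0.9545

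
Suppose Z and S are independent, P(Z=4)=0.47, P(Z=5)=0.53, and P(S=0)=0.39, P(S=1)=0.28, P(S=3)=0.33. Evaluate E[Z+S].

E[Z+S] = Σ_z Σ_s (z+s) · P(Z=z)P(S=s)
 = 4·0.1833 + 5·0.1316 + 7·0.1551 + 5·0.2067 + 6·0.1484 + 8·0.1749
 = 0.7332 + 0.658 + 1.0857 + 1.0335 + 0.8904 + 1.3992
 = 5.8

5.8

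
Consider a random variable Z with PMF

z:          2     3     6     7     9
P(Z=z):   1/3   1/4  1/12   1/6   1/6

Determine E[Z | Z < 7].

P(Z < 7) = 1/3 + 1/4 + 1/12 = 2/3.
E[Z | Z < 7] = [2·1/3 + 3·1/4 + 6·1/12] / (2/3)
 = 23/12 / (2/3)
 = 23/8

2.875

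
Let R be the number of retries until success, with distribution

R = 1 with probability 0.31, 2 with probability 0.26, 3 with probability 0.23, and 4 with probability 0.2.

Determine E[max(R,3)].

E[max(R,3)] = Σ max(r,3)·P(R=r)
 = 3·0.31 + 3·0.26 + 3·0.23 + 4·0.2
 = 0.93 + 0.78 + 0.69 + 0.8
 = 3.2

3.2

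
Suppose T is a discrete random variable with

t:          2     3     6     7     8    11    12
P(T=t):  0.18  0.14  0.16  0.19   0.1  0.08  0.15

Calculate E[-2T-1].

-14.1

E[-2T-1] = Σ (-2t-1)·P(T=t)
 = (-5)·0.18 + (-7)·0.14 + (-13)·0.16 + (-15)·0.19 + (-17)·0.1 + (-23)·0.08 + (-25)·0.15
 = (-0.9) + (-0.98) + (-2.08) + (-2.85) + (-1.7) + (-1.84) + (-3.75)
 = -14.1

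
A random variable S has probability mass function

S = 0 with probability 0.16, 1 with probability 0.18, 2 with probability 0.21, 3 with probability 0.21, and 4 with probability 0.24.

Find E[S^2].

6.75

E[S^2] = Σ s^2·P(S=s)
 = 0·0.16 + 1·0.18 + 4·0.21 + 9·0.21 + 16·0.24
 = 0 + 0.18 + 0.84 + 1.89 + 3.84
 = 6.75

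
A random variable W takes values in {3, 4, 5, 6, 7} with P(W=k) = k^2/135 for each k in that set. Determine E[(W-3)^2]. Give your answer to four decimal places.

9.0667

E[(W-3)^2] = Σ (w-3)^2·P(W=w)
 = 0·1/15 + 1·16/135 + 4·5/27 + 9·4/15 + 16·49/135
 = 0 + 16/135 + 20/27 + 12/5 + 784/135
 = 136/15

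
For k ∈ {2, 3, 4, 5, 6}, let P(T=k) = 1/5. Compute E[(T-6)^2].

6

E[(T-6)^2] = Σ (t-6)^2·P(T=t)
 = 16·1/5 + 9·1/5 + 4·1/5 + 1·1/5 + 0·1/5
 = 16/5 + 9/5 + 4/5 + 1/5 + 0
 = 6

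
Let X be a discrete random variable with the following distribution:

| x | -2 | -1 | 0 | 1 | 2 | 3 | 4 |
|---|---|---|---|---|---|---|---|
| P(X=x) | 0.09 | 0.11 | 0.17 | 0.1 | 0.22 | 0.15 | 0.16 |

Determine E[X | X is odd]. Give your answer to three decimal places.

1.222

P(X is odd) = 0.11 + 0.1 + 0.15 = 0.36.
E[X | X is odd] = [(-1)·0.11 + 1·0.1 + 3·0.15] / 0.36
 = 0.44 / 0.36
 = 11/9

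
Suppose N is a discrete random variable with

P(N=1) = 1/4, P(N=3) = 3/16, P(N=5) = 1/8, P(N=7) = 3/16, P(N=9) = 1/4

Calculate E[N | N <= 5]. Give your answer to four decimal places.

2.5556

P(N <= 5) = 1/4 + 3/16 + 1/8 = 9/16.
E[N | N <= 5] = [1·1/4 + 3·3/16 + 5·1/8] / (9/16)
 = 23/16 / (9/16)
 = 23/9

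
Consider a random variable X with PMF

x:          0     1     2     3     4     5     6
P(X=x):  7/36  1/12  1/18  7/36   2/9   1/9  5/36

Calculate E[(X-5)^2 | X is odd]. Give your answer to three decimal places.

5.429

P(X is odd) = 1/12 + 7/36 + 1/9 = 7/18.
E[(X-5)^2 | X is odd] = [16·1/12 + 4·7/36 + 0·1/9] / (7/18)
 = 19/9 / (7/18)
 = 38/7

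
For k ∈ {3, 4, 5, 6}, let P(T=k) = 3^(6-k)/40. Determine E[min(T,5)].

E[min(T,5)] = Σ min(t,5)·P(T=t)
 = 3·27/40 + 4·9/40 + 5·3/40 + 5·1/40
 = 81/40 + 9/10 + 3/8 + 1/8
 = 137/40

3.425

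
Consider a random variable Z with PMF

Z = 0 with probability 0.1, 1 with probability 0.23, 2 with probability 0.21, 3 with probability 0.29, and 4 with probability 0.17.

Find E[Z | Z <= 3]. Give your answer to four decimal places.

1.8313

P(Z <= 3) = 0.1 + 0.23 + 0.21 + 0.29 = 0.83.
E[Z | Z <= 3] = [0·0.1 + 1·0.23 + 2·0.21 + 3·0.29] / 0.83
 = 1.52 / 0.83
 = 152/83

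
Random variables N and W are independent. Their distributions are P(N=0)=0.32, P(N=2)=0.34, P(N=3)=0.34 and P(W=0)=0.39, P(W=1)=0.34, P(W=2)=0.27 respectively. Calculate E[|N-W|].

1.3832

E[|N-W|] = Σ_n Σ_w |n-w| · P(N=n)P(W=w)
 = 0·0.1248 + 1·0.1088 + 2·0.0864 + 2·0.1326 + 1·0.1156 + 0·0.0918 + 3·0.1326 + 2·0.1156 + 1·0.0918
 = 0 + 0.1088 + 0.1728 + 0.2652 + 0.1156 + 0 + 0.3978 + 0.2312 + 0.0918
 = 1.3832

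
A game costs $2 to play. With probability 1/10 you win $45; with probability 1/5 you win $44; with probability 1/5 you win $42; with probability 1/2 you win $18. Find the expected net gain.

E[payout] = 45·1/10 + 44·1/5 + 42·1/5 + 18·1/2
 = 9/2 + 44/5 + 42/5 + 9
 = 307/10
Net = 307/10 - 2 = 287/10

28.7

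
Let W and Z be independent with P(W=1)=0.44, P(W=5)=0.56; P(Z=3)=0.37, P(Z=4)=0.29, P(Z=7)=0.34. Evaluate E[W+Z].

7.89

E[W+Z] = Σ_w Σ_z (w+z) · P(W=w)P(Z=z)
 = 4·0.1628 + 5·0.1276 + 8·0.1496 + 8·0.2072 + 9·0.1624 + 12·0.1904
 = 0.6512 + 0.638 + 1.1968 + 1.6576 + 1.4616 + 2.2848
 = 7.89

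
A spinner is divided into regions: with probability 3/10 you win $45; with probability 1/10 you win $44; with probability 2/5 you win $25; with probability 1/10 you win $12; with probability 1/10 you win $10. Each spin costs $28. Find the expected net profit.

2.1

E[payout] = 45·3/10 + 44·1/10 + 25·2/5 + 12·1/10 + 10·1/10
 = 27/2 + 22/5 + 10 + 6/5 + 1
 = 301/10
Net = 301/10 - 28 = 21/10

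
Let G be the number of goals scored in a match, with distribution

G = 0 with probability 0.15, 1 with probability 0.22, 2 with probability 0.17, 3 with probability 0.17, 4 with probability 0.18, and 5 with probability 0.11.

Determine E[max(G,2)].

E[max(G,2)] = Σ max(g,2)·P(G=g)
 = 2·0.15 + 2·0.22 + 2·0.17 + 3·0.17 + 4·0.18 + 5·0.11
 = 0.3 + 0.44 + 0.34 + 0.51 + 0.72 + 0.55
 = 2.86

2.86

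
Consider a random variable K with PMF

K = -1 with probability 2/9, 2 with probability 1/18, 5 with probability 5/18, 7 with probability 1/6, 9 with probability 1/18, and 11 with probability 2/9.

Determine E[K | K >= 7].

9.25

P(K >= 7) = 1/6 + 1/18 + 2/9 = 4/9.
E[K | K >= 7] = [7·1/6 + 9·1/18 + 11·2/9] / (4/9)
 = 37/9 / (4/9)
 = 37/4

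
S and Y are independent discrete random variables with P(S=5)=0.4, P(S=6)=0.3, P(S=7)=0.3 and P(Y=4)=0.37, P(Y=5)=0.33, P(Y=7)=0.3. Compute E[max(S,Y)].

E[max(S,Y)] = Σ_s Σ_y max(s,y) · P(S=s)P(Y=y)
 = 5·0.148 + 5·0.132 + 7·0.12 + 6·0.111 + 6·0.099 + 7·0.09 + 7·0.111 + 7·0.099 + 7·0.09
 = 0.74 + 0.66 + 0.84 + 0.666 + 0.594 + 0.63 + 0.777 + 0.693 + 0.63
 = 6.23

6.23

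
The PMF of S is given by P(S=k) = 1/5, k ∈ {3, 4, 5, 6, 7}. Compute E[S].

5

E[S] = Σ s·P(S=s)
 = 3·1/5 + 4·1/5 + 5·1/5 + 6·1/5 + 7·1/5
 = 3/5 + 4/5 + 1 + 6/5 + 7/5
 = 5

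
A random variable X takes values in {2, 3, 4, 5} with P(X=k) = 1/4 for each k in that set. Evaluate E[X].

E[X] = Σ x·P(X=x)
 = 2·1/4 + 3·1/4 + 4·1/4 + 5·1/4
 = 1/2 + 3/4 + 1 + 5/4
 = 7/2

3.5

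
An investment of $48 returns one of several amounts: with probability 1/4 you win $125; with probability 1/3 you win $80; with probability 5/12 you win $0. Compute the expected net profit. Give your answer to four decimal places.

9.9167

E[payout] = 125·1/4 + 80·1/3 + 0·5/12
 = 125/4 + 80/3 + 0
 = 695/12
Net = 695/12 - 48 = 119/12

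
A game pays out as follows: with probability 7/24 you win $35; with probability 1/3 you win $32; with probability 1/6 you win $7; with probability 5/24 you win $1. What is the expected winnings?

E[payout] = 35·7/24 + 32·1/3 + 7·1/6 + 1·5/24
 = 245/24 + 32/3 + 7/6 + 5/24
 = 89/4

22.25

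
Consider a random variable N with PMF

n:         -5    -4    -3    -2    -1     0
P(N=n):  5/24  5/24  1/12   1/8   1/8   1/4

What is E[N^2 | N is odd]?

14.6

P(N is odd) = 5/24 + 1/12 + 1/8 = 5/12.
E[N^2 | N is odd] = [25·5/24 + 9·1/12 + 1·1/8] / (5/12)
 = 73/12 / (5/12)
 = 73/5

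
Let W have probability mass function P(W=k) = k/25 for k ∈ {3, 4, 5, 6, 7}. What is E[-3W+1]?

-15.2

E[-3W+1] = Σ (-3w+1)·P(W=w)
 = (-8)·3/25 + (-11)·4/25 + (-14)·1/5 + (-17)·6/25 + (-20)·7/25
 = (-24/25) + (-44/25) + (-14/5) + (-102/25) + (-28/5)
 = -76/5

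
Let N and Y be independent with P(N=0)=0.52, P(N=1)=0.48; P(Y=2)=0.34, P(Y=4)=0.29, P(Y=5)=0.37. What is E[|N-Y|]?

3.21

E[|N-Y|] = Σ_n Σ_y |n-y| · P(N=n)P(Y=y)
 = 2·0.1768 + 4·0.1508 + 5·0.1924 + 1·0.1632 + 3·0.1392 + 4·0.1776
 = 0.3536 + 0.6032 + 0.962 + 0.1632 + 0.4176 + 0.7104
 = 3.21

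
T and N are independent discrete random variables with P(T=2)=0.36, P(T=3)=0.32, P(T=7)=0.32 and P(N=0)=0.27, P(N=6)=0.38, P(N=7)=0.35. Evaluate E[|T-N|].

E[|T-N|] = Σ_t Σ_n |t-n| · P(T=t)P(N=n)
 = 2·0.0972 + 4·0.1368 + 5·0.126 + 3·0.0864 + 3·0.1216 + 4·0.112 + 7·0.0864 + 1·0.1216 + 0·0.112
 = 0.1944 + 0.5472 + 0.63 + 0.2592 + 0.3648 + 0.448 + 0.6048 + 0.1216 + 0
 = 3.17

3.17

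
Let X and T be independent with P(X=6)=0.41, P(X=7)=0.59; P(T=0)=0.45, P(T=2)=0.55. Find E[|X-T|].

E[|X-T|] = Σ_x Σ_t |x-t| · P(X=x)P(T=t)
 = 6·0.1845 + 4·0.2255 + 7·0.2655 + 5·0.3245
 = 1.107 + 0.902 + 1.8585 + 1.6225
 = 5.49

5.49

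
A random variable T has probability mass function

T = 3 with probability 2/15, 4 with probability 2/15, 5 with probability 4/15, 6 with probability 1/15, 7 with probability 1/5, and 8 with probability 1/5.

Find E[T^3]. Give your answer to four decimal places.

230.8667

E[T^3] = Σ t^3·P(T=t)
 = 27·2/15 + 64·2/15 + 125·4/15 + 216·1/15 + 343·1/5 + 512·1/5
 = 18/5 + 128/15 + 100/3 + 72/5 + 343/5 + 512/5
 = 3463/15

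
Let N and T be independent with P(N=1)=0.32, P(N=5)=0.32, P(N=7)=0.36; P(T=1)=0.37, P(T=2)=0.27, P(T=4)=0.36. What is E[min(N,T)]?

1.918

E[min(N,T)] = Σ_n Σ_t min(n,t) · P(N=n)P(T=t)
 = 1·0.1184 + 1·0.0864 + 1·0.1152 + 1·0.1184 + 2·0.0864 + 4·0.1152 + 1·0.1332 + 2·0.0972 + 4·0.1296
 = 0.1184 + 0.0864 + 0.1152 + 0.1184 + 0.1728 + 0.4608 + 0.1332 + 0.1944 + 0.5184
 = 1.918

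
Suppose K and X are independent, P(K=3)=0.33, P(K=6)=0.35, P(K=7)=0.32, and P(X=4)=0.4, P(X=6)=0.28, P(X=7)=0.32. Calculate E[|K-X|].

1.6972

E[|K-X|] = Σ_k Σ_x |k-x| · P(K=k)P(X=x)
 = 1·0.132 + 3·0.0924 + 4·0.1056 + 2·0.14 + 0·0.098 + 1·0.112 + 3·0.128 + 1·0.0896 + 0·0.1024
 = 0.132 + 0.2772 + 0.4224 + 0.28 + 0 + 0.112 + 0.384 + 0.0896 + 0
 = 1.6972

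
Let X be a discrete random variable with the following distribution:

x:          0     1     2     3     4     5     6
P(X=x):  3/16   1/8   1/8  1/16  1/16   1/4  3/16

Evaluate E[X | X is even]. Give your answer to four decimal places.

2.8889

P(X is even) = 3/16 + 1/8 + 1/16 + 3/16 = 9/16.
E[X | X is even] = [0·3/16 + 2·1/8 + 4·1/16 + 6·3/16] / (9/16)
 = 13/8 / (9/16)
 = 26/9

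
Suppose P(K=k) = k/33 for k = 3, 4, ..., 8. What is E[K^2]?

E[K^2] = Σ k^2·P(K=k)
 = 9·1/11 + 16·4/33 + 25·5/33 + 36·2/11 + 49·7/33 + 64·8/33
 = 9/11 + 64/33 + 125/33 + 72/11 + 343/33 + 512/33
 = 39

39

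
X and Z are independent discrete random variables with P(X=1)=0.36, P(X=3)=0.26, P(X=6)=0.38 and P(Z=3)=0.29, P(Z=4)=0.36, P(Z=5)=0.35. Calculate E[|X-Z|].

E[|X-Z|] = Σ_x Σ_z |x-z| · P(X=x)P(Z=z)
 = 2·0.1044 + 3·0.1296 + 4·0.126 + 0·0.0754 + 1·0.0936 + 2·0.091 + 3·0.1102 + 2·0.1368 + 1·0.133
 = 0.2088 + 0.3888 + 0.504 + 0 + 0.0936 + 0.182 + 0.3306 + 0.2736 + 0.133
 = 2.1144

2.1144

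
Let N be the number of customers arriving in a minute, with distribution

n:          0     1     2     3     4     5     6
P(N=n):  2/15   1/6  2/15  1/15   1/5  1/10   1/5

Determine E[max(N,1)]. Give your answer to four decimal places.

E[max(N,1)] = Σ max(n,1)·P(N=n)
 = 1·2/15 + 1·1/6 + 2·2/15 + 3·1/15 + 4·1/5 + 5·1/10 + 6·1/5
 = 2/15 + 1/6 + 4/15 + 1/5 + 4/5 + 1/2 + 6/5
 = 49/15

3.2667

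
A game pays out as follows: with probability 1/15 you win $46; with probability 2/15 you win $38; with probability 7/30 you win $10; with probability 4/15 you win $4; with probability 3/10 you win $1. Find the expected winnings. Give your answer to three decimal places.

E[payout] = 46·1/15 + 38·2/15 + 10·7/30 + 4·4/15 + 1·3/10
 = 46/15 + 76/15 + 7/3 + 16/15 + 3/10
 = 71/6

11.833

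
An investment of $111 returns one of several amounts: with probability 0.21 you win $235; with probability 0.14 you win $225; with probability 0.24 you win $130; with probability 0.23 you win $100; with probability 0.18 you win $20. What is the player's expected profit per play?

27.65

E[payout] = 235·0.21 + 225·0.14 + 130·0.24 + 100·0.23 + 20·0.18
 = 49.35 + 31.5 + 31.2 + 23 + 3.6
 = 138.65
Net = 138.65 - 111 = 27.65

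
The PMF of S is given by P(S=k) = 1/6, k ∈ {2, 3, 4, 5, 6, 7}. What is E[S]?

4.5

E[S] = Σ s·P(S=s)
 = 2·1/6 + 3·1/6 + 4·1/6 + 5·1/6 + 6·1/6 + 7·1/6
 = 1/3 + 1/2 + 2/3 + 5/6 + 1 + 7/6
 = 9/2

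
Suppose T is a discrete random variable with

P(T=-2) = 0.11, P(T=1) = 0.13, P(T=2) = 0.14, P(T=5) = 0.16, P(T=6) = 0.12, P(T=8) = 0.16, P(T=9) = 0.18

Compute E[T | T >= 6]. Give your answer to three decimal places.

P(T >= 6) = 0.12 + 0.16 + 0.18 = 0.46.
E[T | T >= 6] = [6·0.12 + 8·0.16 + 9·0.18] / 0.46
 = 3.62 / 0.46
 = 181/23

7.870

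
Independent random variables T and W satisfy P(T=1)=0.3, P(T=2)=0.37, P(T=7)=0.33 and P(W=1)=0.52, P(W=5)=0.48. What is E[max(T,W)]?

E[max(T,W)] = Σ_t Σ_w max(t,w) · P(T=t)P(W=w)
 = 1·0.156 + 5·0.144 + 2·0.1924 + 5·0.1776 + 7·0.1716 + 7·0.1584
 = 0.156 + 0.72 + 0.3848 + 0.888 + 1.2012 + 1.1088
 = 4.4588

4.4588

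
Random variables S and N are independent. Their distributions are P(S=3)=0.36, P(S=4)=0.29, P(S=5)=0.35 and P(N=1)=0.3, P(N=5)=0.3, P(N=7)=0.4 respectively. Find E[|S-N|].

E[|S-N|] = Σ_s Σ_n |s-n| · P(S=s)P(N=n)
 = 2·0.108 + 2·0.108 + 4·0.144 + 3·0.087 + 1·0.087 + 3·0.116 + 4·0.105 + 0·0.105 + 2·0.14
 = 0.216 + 0.216 + 0.576 + 0.261 + 0.087 + 0.348 + 0.42 + 0 + 0.28
 = 2.404

2.404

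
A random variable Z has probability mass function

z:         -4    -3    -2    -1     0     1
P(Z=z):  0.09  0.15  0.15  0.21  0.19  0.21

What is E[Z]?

-1.11

E[Z] = Σ z·P(Z=z)
 = (-4)·0.09 + (-3)·0.15 + (-2)·0.15 + (-1)·0.21 + 0·0.19 + 1·0.21
 = (-0.36) + (-0.45) + (-0.3) + (-0.21) + 0 + 0.21
 = -1.11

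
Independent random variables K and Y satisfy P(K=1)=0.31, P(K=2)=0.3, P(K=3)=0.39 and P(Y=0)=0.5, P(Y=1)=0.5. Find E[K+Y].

E[K+Y] = Σ_k Σ_y (k+y) · P(K=k)P(Y=y)
 = 1·0.155 + 2·0.155 + 2·0.15 + 3·0.15 + 3·0.195 + 4·0.195
 = 0.155 + 0.31 + 0.3 + 0.45 + 0.585 + 0.78
 = 2.58

2.58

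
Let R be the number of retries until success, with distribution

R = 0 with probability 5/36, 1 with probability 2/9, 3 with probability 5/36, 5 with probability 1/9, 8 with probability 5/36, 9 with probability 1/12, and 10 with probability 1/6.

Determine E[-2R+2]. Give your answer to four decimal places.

E[-2R+2] = Σ (-2r+2)·P(R=r)
 = 2·5/36 + 0·2/9 + (-4)·5/36 + (-8)·1/9 + (-14)·5/36 + (-16)·1/12 + (-18)·1/6
 = 5/18 + 0 + (-5/9) + (-8/9) + (-35/18) + (-4/3) + (-3)
 = -67/9

-7.4444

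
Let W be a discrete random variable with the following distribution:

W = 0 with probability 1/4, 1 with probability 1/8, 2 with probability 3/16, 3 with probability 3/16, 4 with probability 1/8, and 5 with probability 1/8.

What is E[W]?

2.1875

E[W] = Σ w·P(W=w)
 = 0·1/4 + 1·1/8 + 2·3/16 + 3·3/16 + 4·1/8 + 5·1/8
 = 0 + 1/8 + 3/8 + 9/16 + 1/2 + 5/8
 = 35/16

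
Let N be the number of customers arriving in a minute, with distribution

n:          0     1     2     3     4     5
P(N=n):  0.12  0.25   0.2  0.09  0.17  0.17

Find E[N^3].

36.41

E[N^3] = Σ n^3·P(N=n)
 = 0·0.12 + 1·0.25 + 8·0.2 + 27·0.09 + 64·0.17 + 125·0.17
 = 0 + 0.25 + 1.6 + 2.43 + 10.88 + 21.25
 = 36.41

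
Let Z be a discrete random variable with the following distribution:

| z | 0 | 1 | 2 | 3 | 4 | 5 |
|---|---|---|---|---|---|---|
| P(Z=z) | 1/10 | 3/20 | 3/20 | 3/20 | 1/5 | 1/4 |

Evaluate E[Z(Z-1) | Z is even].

P(Z is even) = 1/10 + 3/20 + 1/5 = 9/20.
E[Z(Z-1) | Z is even] = [0·1/10 + 2·3/20 + 12·1/5] / (9/20)
 = 27/10 / (9/20)
 = 6

6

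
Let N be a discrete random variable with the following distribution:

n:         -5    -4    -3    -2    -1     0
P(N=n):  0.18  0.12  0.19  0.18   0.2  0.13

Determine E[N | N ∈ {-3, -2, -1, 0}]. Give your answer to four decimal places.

P(N ∈ {-3, -2, -1, 0}) = 0.19 + 0.18 + 0.2 + 0.13 = 0.7.
E[N | N ∈ {-3, -2, -1, 0}] = [(-3)·0.19 + (-2)·0.18 + (-1)·0.2 + 0·0.13] / 0.7
 = -1.13 / 0.7
 = -113/70

-1.6143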